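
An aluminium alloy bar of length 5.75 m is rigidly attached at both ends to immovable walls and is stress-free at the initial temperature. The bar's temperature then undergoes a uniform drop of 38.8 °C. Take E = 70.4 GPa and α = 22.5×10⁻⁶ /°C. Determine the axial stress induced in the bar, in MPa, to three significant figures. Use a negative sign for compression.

61.5 MPa

Free thermal expansion αLΔT = 22.5e-6 · 5750 · -38.8 = -5.02 mm.
The walls impose strain ε = −(-5.02)/5750 = 8.7300e-04; σ = Eε = 70400 · 8.7300e-04 = 61.46 MPa.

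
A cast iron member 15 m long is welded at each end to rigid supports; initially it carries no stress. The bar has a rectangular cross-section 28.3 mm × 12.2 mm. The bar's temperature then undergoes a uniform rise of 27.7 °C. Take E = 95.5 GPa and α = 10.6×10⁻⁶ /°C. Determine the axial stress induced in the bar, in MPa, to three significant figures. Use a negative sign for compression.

-28.0 MPa

Free thermal expansion αLΔT = 10.6e-6 · 15000 · 27.7 = 4.404 mm.
The walls impose strain ε = −(4.404)/15000 = -2.9362e-04; σ = Eε = 95500 · -2.9362e-04 = -28.04 MPa.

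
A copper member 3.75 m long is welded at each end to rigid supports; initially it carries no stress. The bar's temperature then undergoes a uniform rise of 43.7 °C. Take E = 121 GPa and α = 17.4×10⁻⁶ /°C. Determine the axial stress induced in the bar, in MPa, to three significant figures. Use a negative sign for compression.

-92.0 MPa

Free thermal expansion αLΔT = 17.4e-6 · 3750 · 43.7 = 2.851 mm.
The walls impose strain ε = −(2.851)/3750 = -7.6038e-04; σ = Eε = 121000 · -7.6038e-04 = -92.01 MPa.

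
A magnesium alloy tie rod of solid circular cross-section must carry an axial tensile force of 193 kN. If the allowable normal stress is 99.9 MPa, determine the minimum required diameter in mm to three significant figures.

49.6 mm

Required area A ≥ P/σ_allow = 193000/99.9 = 1932 mm².
For a solid circular section, d ≥ √(4A/π) = 49.6 mm.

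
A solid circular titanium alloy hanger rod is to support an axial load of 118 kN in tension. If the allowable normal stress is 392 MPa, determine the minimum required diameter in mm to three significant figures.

19.6 mm

Required area A ≥ P/σ_allow = 118000/392 = 301 mm².
For a solid circular section, d ≥ √(4A/π) = 19.58 mm.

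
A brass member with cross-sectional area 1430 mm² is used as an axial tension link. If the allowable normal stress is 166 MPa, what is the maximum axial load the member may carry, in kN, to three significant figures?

237 kN

P_max = σ_allow · A = 166 · 1430 = 237400 N = 237.4 kN.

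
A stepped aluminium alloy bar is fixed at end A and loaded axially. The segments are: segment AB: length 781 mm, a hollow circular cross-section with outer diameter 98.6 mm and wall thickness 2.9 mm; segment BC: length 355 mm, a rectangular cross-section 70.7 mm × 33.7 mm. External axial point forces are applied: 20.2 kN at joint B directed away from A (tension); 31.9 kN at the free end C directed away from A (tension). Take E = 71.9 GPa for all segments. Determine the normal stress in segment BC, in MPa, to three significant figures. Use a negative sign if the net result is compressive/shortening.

Internal axial forces (sectioning from the free end, tension +): N_BC = 31.9 kN, N_AB = 52.1 kN.
A_BC = 2383 mm².
σ_BC = N_BC/A_BC = 31900/2383 = 13.39 MPa.

13.4 MPa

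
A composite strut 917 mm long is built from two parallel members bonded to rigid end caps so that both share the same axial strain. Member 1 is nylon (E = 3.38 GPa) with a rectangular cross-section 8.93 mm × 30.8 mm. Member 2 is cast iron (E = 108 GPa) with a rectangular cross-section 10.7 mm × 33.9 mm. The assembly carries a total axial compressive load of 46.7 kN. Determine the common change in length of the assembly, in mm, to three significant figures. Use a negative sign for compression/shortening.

-1.07 mm

A_1 = 275 mm².
A_2 = 362.7 mm².
Equal strain + equilibrium ⇒ each member carries load in proportion to AE: A₁E₁ = 929600 N, A₂E₂ = 39170000 N, ΣAE = 40100000 N.
δ = PL/ΣAE = -46700·917/40100000 = -1.068 mm.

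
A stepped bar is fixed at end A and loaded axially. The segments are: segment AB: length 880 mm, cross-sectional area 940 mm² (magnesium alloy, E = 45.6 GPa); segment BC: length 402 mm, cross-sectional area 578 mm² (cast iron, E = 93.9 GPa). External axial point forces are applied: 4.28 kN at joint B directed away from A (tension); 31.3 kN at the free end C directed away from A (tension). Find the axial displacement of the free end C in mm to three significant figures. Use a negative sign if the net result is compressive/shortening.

Internal axial forces (sectioning from the free end, tension +): N_BC = 31.3 kN, N_AB = 35.58 kN.
δ_AB = 35580·880/(940·45600) = 0.7305 mm
δ_BC = 31300·402/(578·93900) = 0.2318 mm
δ = Σδ_i = 0.9623 mm.

0.962 mm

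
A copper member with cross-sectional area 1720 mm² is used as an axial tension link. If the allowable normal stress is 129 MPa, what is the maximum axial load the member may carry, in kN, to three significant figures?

222 kN

P_max = σ_allow · A = 129 · 1720 = 221900 N = 221.9 kN.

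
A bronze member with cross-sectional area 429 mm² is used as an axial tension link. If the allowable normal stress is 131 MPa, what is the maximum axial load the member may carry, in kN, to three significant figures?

56.2 kN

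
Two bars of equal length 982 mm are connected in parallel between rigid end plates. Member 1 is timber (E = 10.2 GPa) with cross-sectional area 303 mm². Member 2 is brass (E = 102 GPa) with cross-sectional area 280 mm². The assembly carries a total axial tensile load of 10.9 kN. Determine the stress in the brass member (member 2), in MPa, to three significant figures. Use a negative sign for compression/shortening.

35.1 MPa

Equal strain + equilibrium ⇒ each member carries load in proportion to AE: A₁E₁ = 3091000 N, A₂E₂ = 28560000 N, ΣAE = 31650000 N.
σ₂ = P·E₂/ΣAE = 10900·102000/31650000 = 35.13 MPa.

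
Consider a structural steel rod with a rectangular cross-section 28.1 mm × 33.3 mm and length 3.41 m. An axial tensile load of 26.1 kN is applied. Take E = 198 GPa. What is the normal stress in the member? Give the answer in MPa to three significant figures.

27.9 MPa

A = 935.7 mm².
σ = N/A = 26100/935.7 = 27.89 MPa.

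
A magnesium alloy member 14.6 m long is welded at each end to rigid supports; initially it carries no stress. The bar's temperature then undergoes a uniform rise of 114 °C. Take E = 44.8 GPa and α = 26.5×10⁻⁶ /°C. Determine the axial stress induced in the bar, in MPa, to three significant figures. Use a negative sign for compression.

Free thermal expansion αLΔT = 26.5e-6 · 14600 · 114 = 44.11 mm.
The walls impose strain ε = −(44.11)/14600 = -3.0210e-03; σ = Eε = 44800 · -3.0210e-03 = -135.3 MPa.

-135 MPa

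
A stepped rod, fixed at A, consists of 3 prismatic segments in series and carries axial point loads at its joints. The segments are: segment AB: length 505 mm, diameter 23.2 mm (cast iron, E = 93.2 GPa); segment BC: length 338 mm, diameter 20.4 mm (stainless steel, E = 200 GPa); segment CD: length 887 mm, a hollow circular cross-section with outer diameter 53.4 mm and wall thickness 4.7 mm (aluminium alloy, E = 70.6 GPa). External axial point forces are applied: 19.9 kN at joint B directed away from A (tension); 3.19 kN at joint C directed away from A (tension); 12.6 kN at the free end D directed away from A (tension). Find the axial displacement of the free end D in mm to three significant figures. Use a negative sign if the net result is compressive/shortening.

Internal axial forces (sectioning from the free end, tension +): N_CD = 12.6 kN, N_BC = 15.79 kN, N_AB = 35.69 kN.
A_AB = 422.7 mm².
A_BC = 326.9 mm².
A_CD = 719.1 mm².
δ_AB = 35690·505/(422.7·93200) = 0.4575 mm
δ_BC = 15790·338/(326.9·200000) = 0.08164 mm
δ_CD = 12600·887/(719.1·70600) = 0.2201 mm
δ = Σδ_i = 0.7593 mm.

0.759 mm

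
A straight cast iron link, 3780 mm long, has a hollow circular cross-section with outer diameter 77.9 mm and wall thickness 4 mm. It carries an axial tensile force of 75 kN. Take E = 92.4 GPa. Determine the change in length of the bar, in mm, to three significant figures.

3.30 mm

A = 928.7 mm².
δ_mech = NL/(AE) = 75000·3780/(928.7·92400) = 3.304 mm.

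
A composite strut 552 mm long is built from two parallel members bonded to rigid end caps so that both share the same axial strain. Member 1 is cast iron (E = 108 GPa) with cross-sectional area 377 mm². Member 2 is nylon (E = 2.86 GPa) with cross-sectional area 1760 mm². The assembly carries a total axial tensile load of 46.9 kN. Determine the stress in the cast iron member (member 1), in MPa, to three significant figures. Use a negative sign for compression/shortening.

111 MPa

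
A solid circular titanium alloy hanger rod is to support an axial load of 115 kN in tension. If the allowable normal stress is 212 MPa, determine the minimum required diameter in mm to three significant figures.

Required area A ≥ P/σ_allow = 115000/212 = 542.5 mm².
For a solid circular section, d ≥ √(4A/π) = 26.28 mm.

26.3 mm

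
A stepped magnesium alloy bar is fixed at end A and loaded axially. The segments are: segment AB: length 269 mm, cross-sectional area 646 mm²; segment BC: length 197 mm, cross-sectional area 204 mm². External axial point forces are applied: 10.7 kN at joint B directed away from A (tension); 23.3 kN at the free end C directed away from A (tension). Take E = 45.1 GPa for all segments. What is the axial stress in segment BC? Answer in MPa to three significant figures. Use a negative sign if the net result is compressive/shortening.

Internal axial forces (sectioning from the free end, tension +): N_BC = 23.3 kN, N_AB = 34 kN.
σ_BC = N_BC/A_BC = 23300/204 = 114.2 MPa.

114 MPa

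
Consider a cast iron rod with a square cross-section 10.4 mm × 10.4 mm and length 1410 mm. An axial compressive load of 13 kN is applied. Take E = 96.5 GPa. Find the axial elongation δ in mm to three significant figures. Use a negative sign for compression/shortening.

-1.76 mm

A = 108.2 mm².
δ_mech = NL/(AE) = -13000·1410/(108.2·96500) = -1.756 mm.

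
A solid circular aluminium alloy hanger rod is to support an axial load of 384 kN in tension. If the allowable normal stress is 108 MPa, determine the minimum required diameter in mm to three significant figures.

67.3 mm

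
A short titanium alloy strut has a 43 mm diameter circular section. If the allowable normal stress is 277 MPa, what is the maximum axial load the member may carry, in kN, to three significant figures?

402 kN

A = 1452 mm².
P_max = σ_allow · A = 277 · 1452 = 402300 N = 402.3 kN.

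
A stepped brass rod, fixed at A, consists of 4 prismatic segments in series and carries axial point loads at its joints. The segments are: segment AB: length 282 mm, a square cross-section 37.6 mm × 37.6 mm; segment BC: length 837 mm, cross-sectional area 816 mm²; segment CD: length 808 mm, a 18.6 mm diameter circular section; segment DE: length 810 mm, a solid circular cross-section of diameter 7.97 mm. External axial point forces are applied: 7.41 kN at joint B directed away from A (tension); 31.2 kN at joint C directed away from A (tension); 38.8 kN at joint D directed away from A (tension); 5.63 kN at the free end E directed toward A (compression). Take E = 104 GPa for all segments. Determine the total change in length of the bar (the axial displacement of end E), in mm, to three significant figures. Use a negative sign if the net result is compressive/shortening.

0.842 mm

Internal axial forces (sectioning from the free end, tension +): N_DE = -5.63 kN, N_CD = 33.17 kN, N_BC = 64.37 kN, N_AB = 71.78 kN.
A_AB = 1414 mm².
A_CD = 271.7 mm².
A_DE = 49.89 mm².
δ_AB = 71780·282/(1414·104000) = 0.1377 mm
δ_BC = 64370·837/(816·104000) = 0.6349 mm
δ_CD = 33170·808/(271.7·104000) = 0.9484 mm
δ_DE = -5630·810/(49.89·104000) = -0.8789 mm
δ = Σδ_i = 0.842 mm.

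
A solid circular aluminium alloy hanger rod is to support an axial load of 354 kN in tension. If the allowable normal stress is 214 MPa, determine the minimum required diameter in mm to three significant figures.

45.9 mm

Required area A ≥ P/σ_allow = 354000/214 = 1654 mm².
For a solid circular section, d ≥ √(4A/π) = 45.89 mm.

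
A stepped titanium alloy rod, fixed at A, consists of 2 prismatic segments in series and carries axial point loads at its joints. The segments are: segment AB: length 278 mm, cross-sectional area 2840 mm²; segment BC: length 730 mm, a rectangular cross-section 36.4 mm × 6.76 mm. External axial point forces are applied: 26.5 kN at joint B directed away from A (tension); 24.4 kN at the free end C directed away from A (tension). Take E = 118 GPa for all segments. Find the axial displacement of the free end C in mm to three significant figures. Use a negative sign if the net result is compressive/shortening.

0.656 mm

Internal axial forces (sectioning from the free end, tension +): N_BC = 24.4 kN, N_AB = 50.9 kN.
A_BC = 246.1 mm².
δ_AB = 50900·278/(2840·118000) = 0.04222 mm
δ_BC = 24400·730/(246.1·118000) = 0.6135 mm
δ = Σδ_i = 0.6557 mm.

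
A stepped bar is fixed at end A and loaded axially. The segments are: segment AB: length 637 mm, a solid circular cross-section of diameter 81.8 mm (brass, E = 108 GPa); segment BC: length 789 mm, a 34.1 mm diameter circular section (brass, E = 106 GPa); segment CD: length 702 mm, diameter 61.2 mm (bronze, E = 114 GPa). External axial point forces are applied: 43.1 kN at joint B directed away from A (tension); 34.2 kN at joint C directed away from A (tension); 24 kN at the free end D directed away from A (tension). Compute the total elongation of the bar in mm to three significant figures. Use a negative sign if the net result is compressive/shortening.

0.638 mm

Internal axial forces (sectioning from the free end, tension +): N_CD = 24 kN, N_BC = 58.2 kN, N_AB = 101.3 kN.
A_AB = 5255 mm².
A_BC = 913.3 mm².
A_CD = 2942 mm².
δ_AB = 101300·637/(5255·108000) = 0.1137 mm
δ_BC = 58200·789/(913.3·106000) = 0.4743 mm
δ_CD = 24000·702/(2942·114000) = 0.05024 mm
δ = Σδ_i = 0.6383 mm.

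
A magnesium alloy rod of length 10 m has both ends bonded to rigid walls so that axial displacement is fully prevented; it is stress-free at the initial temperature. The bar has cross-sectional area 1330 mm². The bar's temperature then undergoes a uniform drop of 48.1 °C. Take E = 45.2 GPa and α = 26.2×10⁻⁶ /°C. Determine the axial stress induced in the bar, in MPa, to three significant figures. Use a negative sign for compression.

Free thermal expansion αLΔT = 26.2e-6 · 10000 · -48.1 = -12.6 mm.
The walls impose strain ε = −(-12.6)/10000 = 1.2602e-03; σ = Eε = 45200 · 1.2602e-03 = 56.96 MPa.

57.0 MPa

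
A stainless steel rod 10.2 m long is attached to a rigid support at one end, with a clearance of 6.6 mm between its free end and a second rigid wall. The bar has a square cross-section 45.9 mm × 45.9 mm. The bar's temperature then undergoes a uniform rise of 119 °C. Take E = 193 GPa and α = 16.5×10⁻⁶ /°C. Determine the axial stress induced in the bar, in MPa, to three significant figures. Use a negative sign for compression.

-254 MPa

Free thermal expansion αLΔT = 16.5e-6 · 10200 · 119 = 20.03 mm.
The walls engage after the gap closes; constrained expansion = 20.03 − 6.6 = 13.43 mm.
The walls impose strain ε = −(13.43)/10200 = -1.3164e-03; σ = Eε = 193000 · -1.3164e-03 = -254.1 MPa.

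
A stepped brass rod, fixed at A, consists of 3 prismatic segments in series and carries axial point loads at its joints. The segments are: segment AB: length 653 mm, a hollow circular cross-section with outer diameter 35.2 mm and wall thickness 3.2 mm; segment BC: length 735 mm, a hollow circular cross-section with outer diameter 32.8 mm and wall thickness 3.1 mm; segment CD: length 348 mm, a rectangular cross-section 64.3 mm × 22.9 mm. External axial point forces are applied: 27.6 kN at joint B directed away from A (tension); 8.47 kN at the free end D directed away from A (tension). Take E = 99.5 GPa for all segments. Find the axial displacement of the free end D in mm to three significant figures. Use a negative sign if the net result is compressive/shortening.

Internal axial forces (sectioning from the free end, tension +): N_CD = 8.47 kN, N_BC = 8.47 kN, N_AB = 36.07 kN.
A_AB = 321.7 mm².
A_BC = 289.2 mm².
A_CD = 1472 mm².
δ_AB = 36070·653/(321.7·99500) = 0.7358 mm
δ_BC = 8470·735/(289.2·99500) = 0.2163 mm
δ_CD = 8470·348/(1472·99500) = 0.02012 mm
δ = Σδ_i = 0.9723 mm.

0.972 mm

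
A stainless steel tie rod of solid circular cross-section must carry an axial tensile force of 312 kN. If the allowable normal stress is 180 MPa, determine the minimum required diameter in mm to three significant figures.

47.0 mm

Required area A ≥ P/σ_allow = 312000/180 = 1733 mm².
For a solid circular section, d ≥ √(4A/π) = 46.98 mm.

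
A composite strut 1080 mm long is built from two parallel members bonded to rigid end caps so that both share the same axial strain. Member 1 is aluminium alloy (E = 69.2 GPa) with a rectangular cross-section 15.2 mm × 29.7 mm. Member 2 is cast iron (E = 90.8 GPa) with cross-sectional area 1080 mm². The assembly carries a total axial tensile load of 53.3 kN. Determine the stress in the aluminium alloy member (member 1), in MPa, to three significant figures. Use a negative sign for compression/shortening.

28.5 MPa

A_1 = 451.4 mm².
Equal strain + equilibrium ⇒ each member carries load in proportion to AE: A₁E₁ = 31240000 N, A₂E₂ = 98060000 N, ΣAE = 129300000 N.
σ₁ = P·E₁/ΣAE = 53300·69200/129300000 = 28.52 MPa.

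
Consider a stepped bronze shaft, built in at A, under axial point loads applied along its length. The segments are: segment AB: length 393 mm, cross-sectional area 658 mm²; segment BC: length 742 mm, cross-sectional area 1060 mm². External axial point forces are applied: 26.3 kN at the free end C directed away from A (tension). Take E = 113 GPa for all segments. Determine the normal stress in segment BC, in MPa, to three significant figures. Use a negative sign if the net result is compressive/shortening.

24.8 MPa

Internal axial forces (sectioning from the free end, tension +): N_BC = 26.3 kN, N_AB = 26.3 kN.
σ_BC = N_BC/A_BC = 26300/1060 = 24.81 MPa.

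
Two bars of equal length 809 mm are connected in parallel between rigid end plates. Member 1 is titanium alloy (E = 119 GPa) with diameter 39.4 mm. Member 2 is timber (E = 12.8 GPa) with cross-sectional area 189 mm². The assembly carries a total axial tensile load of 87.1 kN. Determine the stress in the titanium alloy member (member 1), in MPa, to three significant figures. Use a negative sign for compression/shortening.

70.3 MPa

A_1 = 1219 mm².
Equal strain + equilibrium ⇒ each member carries load in proportion to AE: A₁E₁ = 145100000 N, A₂E₂ = 2419000 N, ΣAE = 147500000 N.
σ₁ = P·E₁/ΣAE = 87100·119000/147500000 = 70.27 MPa.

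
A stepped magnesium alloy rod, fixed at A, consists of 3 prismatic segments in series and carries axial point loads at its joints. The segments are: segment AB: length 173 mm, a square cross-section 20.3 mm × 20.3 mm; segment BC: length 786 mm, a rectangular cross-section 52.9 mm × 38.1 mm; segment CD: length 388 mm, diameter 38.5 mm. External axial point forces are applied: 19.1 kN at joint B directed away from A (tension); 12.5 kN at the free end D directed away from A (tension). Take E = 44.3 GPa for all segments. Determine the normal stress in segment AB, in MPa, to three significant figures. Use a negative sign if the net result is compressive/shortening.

Internal axial forces (sectioning from the free end, tension +): N_CD = 12.5 kN, N_BC = 12.5 kN, N_AB = 31.6 kN.
A_AB = 412.1 mm².
σ_AB = N_AB/A_AB = 31600/412.1 = 76.68 MPa.

76.7 MPa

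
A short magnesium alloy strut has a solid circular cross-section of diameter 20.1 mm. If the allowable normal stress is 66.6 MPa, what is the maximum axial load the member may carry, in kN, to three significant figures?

21.1 kN

A = 317.3 mm².
P_max = σ_allow · A = 66.6 · 317.3 = 21130 N = 21.13 kN.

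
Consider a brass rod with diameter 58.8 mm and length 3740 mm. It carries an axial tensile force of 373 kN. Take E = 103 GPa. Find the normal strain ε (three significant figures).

0.00133

A = 2715 mm².
σ = N/A = 137.4 MPa; ε = σ/E = 137.4/103000 = 1.334e-03.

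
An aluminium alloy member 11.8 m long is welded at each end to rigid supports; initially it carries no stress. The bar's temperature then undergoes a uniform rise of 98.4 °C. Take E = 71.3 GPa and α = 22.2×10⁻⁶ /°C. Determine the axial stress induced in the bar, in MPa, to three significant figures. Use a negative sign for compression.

-156 MPa

Free thermal expansion αLΔT = 22.2e-6 · 11800 · 98.4 = 25.78 mm.
The walls impose strain ε = −(25.78)/11800 = -2.1845e-03; σ = Eε = 71300 · -2.1845e-03 = -155.8 MPa.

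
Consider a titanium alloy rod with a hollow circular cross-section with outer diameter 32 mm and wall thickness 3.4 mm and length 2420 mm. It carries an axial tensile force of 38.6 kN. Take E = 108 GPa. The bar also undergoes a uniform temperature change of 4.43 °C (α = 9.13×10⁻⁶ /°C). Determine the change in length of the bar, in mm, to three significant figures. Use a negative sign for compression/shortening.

A = 305.5 mm².
δ_mech = NL/(AE) = 38600·2420/(305.5·108000) = 2.831 mm.
δ_thermal = αLΔT = 9.13e-6·2420·4.43 = 0.09788 mm.
δ = δ_mech + δ_thermal = 2.929 mm.

2.93 mm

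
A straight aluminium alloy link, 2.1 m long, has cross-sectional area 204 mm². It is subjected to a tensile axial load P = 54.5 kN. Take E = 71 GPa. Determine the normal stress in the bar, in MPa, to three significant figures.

σ = N/A = 54500/204 = 267.2 MPa.

267 MPa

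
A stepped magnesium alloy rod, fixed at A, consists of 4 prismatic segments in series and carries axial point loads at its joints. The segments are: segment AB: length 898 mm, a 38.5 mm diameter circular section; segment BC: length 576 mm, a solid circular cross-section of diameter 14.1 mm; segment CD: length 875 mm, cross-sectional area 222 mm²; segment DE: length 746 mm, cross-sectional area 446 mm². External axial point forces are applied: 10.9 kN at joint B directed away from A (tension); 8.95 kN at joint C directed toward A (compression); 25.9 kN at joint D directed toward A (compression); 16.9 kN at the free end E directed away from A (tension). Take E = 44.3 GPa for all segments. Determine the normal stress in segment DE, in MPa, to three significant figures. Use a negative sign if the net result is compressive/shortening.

Internal axial forces (sectioning from the free end, tension +): N_DE = 16.9 kN, N_CD = -9 kN, N_BC = -17.95 kN, N_AB = -7.05 kN.
σ_DE = N_DE/A_DE = 16900/446 = 37.89 MPa.

37.9 MPa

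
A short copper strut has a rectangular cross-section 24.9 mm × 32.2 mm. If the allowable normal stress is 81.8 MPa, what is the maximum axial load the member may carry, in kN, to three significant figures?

A = 801.8 mm².
P_max = σ_allow · A = 81.8 · 801.8 = 65590 N = 65.59 kN.

65.6 kN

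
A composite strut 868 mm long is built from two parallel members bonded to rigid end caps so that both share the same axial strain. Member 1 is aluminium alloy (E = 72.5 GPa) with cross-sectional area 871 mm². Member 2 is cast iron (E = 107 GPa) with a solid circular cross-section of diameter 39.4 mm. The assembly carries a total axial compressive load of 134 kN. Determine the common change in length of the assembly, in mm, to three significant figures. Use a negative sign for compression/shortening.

-0.601 mm

A_2 = 1219 mm².
Equal strain + equilibrium ⇒ each member carries load in proportion to AE: A₁E₁ = 63150000 N, A₂E₂ = 130500000 N, ΣAE = 193600000 N.
δ = PL/ΣAE = -134000·868/193600000 = -0.6008 mm.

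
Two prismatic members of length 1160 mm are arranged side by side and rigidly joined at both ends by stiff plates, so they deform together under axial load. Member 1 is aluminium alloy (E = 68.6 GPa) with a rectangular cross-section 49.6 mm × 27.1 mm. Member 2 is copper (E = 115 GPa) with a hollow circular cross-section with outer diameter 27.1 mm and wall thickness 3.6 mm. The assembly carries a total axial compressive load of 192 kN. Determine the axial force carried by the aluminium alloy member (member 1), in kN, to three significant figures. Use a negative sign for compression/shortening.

-144 kN

A_1 = 1344 mm².
A_2 = 265.8 mm².
Equal strain + equilibrium ⇒ each member carries load in proportion to AE: A₁E₁ = 92210000 N, A₂E₂ = 30560000 N, ΣAE = 122800000 N.
F₁ = P·A₁E₁/ΣAE = -192000·92210000/122800000 = -144200 N.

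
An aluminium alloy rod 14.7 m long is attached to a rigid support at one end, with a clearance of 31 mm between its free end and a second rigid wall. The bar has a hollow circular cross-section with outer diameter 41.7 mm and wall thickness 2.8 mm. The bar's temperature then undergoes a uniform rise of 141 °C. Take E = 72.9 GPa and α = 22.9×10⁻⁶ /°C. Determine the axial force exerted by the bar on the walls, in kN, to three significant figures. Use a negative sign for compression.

-27.9 kN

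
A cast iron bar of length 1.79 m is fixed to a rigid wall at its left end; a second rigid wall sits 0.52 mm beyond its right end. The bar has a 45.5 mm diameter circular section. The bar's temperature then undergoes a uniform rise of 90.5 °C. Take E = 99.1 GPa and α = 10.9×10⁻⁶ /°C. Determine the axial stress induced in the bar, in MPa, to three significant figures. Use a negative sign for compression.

Free thermal expansion αLΔT = 10.9e-6 · 1790 · 90.5 = 1.766 mm.
The walls engage after the gap closes; constrained expansion = 1.766 − 0.52 = 1.246 mm.
The walls impose strain ε = −(1.246)/1790 = -6.9595e-04; σ = Eε = 99100 · -6.9595e-04 = -68.97 MPa.

-69.0 MPa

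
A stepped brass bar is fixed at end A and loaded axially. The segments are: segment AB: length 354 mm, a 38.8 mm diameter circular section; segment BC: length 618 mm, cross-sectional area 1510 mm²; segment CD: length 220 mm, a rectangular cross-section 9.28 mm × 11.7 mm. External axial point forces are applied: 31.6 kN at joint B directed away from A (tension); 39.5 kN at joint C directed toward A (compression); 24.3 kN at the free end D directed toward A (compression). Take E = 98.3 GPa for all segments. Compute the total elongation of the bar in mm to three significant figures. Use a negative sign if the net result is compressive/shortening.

-0.865 mm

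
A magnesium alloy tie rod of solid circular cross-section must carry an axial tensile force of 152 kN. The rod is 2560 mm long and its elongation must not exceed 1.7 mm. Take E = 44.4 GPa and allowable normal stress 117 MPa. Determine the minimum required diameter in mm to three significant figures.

81.0 mm

Required area A ≥ P/σ_allow = 152000/117 = 1299 mm².
For a solid circular section, d ≥ √(4A/π) = 40.67 mm.
Elongation limit: A ≥ PL/(Eδ_allow) = 152000·2560/(44400·1.7) = 5155 mm² ⇒ d ≥ 81.02 mm.
The elongation limit governs.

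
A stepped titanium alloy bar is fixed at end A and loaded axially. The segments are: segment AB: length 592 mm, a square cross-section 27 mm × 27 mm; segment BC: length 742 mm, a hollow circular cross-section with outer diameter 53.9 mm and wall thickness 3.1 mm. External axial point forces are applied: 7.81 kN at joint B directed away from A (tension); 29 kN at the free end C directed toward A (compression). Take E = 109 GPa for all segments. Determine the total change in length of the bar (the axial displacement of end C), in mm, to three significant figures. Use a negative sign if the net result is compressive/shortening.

Internal axial forces (sectioning from the free end, tension +): N_BC = -29 kN, N_AB = -21.19 kN.
A_AB = 729 mm².
A_BC = 494.7 mm².
δ_AB = -21190·592/(729·109000) = -0.1579 mm
δ_BC = -29000·742/(494.7·109000) = -0.399 mm
δ = Σδ_i = -0.5569 mm.

-0.557 mm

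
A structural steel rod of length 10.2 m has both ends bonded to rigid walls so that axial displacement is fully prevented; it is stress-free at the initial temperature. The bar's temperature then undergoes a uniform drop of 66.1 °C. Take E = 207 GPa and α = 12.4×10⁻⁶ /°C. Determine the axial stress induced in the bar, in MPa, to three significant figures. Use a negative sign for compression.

170 MPa

Free thermal expansion αLΔT = 12.4e-6 · 10200 · -66.1 = -8.36 mm.
The walls impose strain ε = −(-8.36)/10200 = 8.1964e-04; σ = Eε = 207000 · 8.1964e-04 = 169.7 MPa.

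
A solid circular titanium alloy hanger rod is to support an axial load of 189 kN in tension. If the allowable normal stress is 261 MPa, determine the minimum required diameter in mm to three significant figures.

Required area A ≥ P/σ_allow = 189000/261 = 724.1 mm².
For a solid circular section, d ≥ √(4A/π) = 30.36 mm.

30.4 mm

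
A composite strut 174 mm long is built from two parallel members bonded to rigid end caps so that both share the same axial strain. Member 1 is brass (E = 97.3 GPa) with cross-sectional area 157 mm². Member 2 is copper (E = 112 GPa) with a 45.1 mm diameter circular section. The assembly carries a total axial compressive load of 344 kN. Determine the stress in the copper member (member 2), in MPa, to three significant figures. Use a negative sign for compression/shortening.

A_2 = 1598 mm².
Equal strain + equilibrium ⇒ each member carries load in proportion to AE: A₁E₁ = 15280000 N, A₂E₂ = 178900000 N, ΣAE = 194200000 N.
σ₂ = P·E₂/ΣAE = -344000·112000/194200000 = -198.4 MPa.

-198 MPa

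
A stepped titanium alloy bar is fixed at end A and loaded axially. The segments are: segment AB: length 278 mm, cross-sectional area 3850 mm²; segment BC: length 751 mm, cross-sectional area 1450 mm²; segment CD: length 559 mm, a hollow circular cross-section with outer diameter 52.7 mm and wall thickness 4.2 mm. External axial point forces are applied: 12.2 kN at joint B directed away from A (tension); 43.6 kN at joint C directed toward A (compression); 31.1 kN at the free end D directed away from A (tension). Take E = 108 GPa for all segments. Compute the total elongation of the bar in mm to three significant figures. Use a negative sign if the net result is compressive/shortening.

Internal axial forces (sectioning from the free end, tension +): N_CD = 31.1 kN, N_BC = -12.5 kN, N_AB = -0.3 kN.
A_CD = 639.9 mm².
δ_AB = -300·278/(3850·108000) = -0.0002006 mm
δ_BC = -12500·751/(1450·108000) = -0.05995 mm
δ_CD = 31100·559/(639.9·108000) = 0.2515 mm
δ = Σδ_i = 0.1914 mm.

0.191 mm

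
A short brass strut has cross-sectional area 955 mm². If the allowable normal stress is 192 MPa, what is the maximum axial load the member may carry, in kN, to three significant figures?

183 kN

P_max = σ_allow · A = 192 · 955 = 183400 N = 183.4 kN.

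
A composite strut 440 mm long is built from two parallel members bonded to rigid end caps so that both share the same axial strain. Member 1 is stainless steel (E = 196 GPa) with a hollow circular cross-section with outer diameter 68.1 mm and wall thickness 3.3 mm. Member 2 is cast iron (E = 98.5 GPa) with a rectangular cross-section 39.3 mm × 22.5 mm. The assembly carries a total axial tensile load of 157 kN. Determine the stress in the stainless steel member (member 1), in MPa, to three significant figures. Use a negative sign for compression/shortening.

141 MPa

A_1 = 671.8 mm².
A_2 = 884.2 mm².
Equal strain + equilibrium ⇒ each member carries load in proportion to AE: A₁E₁ = 131700000 N, A₂E₂ = 87100000 N, ΣAE = 218800000 N.
σ₁ = P·E₁/ΣAE = 157000·196000/218800000 = 140.7 MPa.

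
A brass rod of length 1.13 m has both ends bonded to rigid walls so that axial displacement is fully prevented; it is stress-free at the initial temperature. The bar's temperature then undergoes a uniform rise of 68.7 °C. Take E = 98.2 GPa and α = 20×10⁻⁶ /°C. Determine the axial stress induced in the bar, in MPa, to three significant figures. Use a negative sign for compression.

-135 MPa

Free thermal expansion αLΔT = 20e-6 · 1130 · 68.7 = 1.553 mm.
The walls impose strain ε = −(1.553)/1130 = -1.3740e-03; σ = Eε = 98200 · -1.3740e-03 = -134.9 MPa.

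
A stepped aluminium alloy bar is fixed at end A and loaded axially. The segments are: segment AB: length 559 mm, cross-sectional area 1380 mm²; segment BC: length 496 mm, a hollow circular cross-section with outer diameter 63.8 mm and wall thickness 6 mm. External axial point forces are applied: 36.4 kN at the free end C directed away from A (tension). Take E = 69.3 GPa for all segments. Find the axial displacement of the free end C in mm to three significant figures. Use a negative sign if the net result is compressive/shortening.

0.452 mm

Internal axial forces (sectioning from the free end, tension +): N_BC = 36.4 kN, N_AB = 36.4 kN.
A_BC = 1090 mm².
δ_AB = 36400·559/(1380·69300) = 0.2128 mm
δ_BC = 36400·496/(1090·69300) = 0.2391 mm
δ = Σδ_i = 0.4519 mm.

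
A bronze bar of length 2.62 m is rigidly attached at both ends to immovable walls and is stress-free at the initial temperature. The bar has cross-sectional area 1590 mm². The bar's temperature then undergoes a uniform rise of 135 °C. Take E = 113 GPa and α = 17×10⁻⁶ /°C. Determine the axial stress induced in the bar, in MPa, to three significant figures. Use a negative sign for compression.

Free thermal expansion αLΔT = 17e-6 · 2620 · 135 = 6.013 mm.
The walls impose strain ε = −(6.013)/2620 = -2.2950e-03; σ = Eε = 113000 · -2.2950e-03 = -259.3 MPa.

-259 MPa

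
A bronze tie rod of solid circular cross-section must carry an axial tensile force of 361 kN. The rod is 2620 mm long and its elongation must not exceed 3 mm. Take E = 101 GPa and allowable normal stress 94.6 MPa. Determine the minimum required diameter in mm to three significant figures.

69.7 mm

Required area A ≥ P/σ_allow = 361000/94.6 = 3816 mm².
For a solid circular section, d ≥ √(4A/π) = 69.7 mm.
Elongation limit: A ≥ PL/(Eδ_allow) = 361000·2620/(101000·3) = 3122 mm² ⇒ d ≥ 63.04 mm.
The stress limit governs.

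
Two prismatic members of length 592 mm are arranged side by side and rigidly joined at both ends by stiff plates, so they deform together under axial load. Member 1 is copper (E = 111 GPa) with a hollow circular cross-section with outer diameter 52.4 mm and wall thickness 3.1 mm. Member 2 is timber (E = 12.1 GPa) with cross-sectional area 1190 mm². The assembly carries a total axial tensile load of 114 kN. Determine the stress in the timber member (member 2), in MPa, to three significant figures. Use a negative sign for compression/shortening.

A_1 = 480.1 mm².
Equal strain + equilibrium ⇒ each member carries load in proportion to AE: A₁E₁ = 53290000 N, A₂E₂ = 14400000 N, ΣAE = 67690000 N.
σ₂ = P·E₂/ΣAE = 114000·12100/67690000 = 20.38 MPa.

20.4 MPa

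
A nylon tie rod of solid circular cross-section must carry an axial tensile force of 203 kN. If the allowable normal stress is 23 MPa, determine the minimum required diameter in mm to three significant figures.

Required area A ≥ P/σ_allow = 203000/23 = 8826 mm².
For a solid circular section, d ≥ √(4A/π) = 106 mm.

106 mm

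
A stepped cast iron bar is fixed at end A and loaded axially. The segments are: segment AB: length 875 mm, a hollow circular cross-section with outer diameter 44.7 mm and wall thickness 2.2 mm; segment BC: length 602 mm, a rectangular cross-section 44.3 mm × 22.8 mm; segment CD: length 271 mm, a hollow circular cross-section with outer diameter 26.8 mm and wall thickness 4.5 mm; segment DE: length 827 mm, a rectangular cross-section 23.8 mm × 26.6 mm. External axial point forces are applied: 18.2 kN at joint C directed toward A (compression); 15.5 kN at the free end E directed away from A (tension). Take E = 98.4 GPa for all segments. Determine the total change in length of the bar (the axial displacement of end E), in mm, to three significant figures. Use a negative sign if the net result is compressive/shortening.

Internal axial forces (sectioning from the free end, tension +): N_DE = 15.5 kN, N_CD = 15.5 kN, N_BC = -2.7 kN, N_AB = -2.7 kN.
A_AB = 293.7 mm².
A_BC = 1010 mm².
A_CD = 315.3 mm².
A_DE = 633.1 mm².
δ_AB = -2700·875/(293.7·98400) = -0.08174 mm
δ_BC = -2700·602/(1010·98400) = -0.01635 mm
δ_CD = 15500·271/(315.3·98400) = 0.1354 mm
δ_DE = 15500·827/(633.1·98400) = 0.2058 mm
δ = Σδ_i = 0.2431 mm.

0.243 mm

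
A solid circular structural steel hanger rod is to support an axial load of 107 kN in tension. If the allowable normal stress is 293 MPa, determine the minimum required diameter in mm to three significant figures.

Required area A ≥ P/σ_allow = 107000/293 = 365.2 mm².
For a solid circular section, d ≥ √(4A/π) = 21.56 mm.

21.6 mm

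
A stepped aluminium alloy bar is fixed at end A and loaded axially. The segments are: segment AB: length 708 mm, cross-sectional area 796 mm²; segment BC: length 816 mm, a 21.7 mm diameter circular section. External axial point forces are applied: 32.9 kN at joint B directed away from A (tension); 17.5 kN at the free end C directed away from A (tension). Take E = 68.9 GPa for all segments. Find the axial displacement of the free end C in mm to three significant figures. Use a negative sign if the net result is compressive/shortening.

Internal axial forces (sectioning from the free end, tension +): N_BC = 17.5 kN, N_AB = 50.4 kN.
A_BC = 369.8 mm².
δ_AB = 50400·708/(796·68900) = 0.6506 mm
δ_BC = 17500·816/(369.8·68900) = 0.5604 mm
δ = Σδ_i = 1.211 mm.

1.21 mm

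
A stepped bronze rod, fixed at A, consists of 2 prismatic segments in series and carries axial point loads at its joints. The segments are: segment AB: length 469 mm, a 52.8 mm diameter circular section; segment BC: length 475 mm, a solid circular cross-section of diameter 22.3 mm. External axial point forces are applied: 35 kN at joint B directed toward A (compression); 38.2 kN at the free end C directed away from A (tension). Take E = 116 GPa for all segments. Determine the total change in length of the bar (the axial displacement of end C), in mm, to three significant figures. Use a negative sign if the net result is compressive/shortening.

0.406 mm

Internal axial forces (sectioning from the free end, tension +): N_BC = 38.2 kN, N_AB = 3.2 kN.
A_AB = 2190 mm².
A_BC = 390.6 mm².
δ_AB = 3200·469/(2190·116000) = 0.005909 mm
δ_BC = 38200·475/(390.6·116000) = 0.4005 mm
δ = Σδ_i = 0.4064 mm.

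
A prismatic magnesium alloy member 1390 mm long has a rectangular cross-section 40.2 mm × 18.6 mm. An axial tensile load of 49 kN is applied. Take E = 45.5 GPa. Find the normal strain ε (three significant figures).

A = 747.7 mm².
σ = N/A = 65.53 MPa; ε = σ/E = 65.53/45500 = 1.440e-03.

0.00144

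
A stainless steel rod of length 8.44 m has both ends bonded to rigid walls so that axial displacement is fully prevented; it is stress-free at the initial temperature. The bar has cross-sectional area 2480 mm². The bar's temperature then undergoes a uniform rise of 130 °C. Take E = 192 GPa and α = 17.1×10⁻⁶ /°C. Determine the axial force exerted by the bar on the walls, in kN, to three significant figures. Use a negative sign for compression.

-1060 kN

Free thermal expansion αLΔT = 17.1e-6 · 8440 · 130 = 18.76 mm.
The walls impose strain ε = −(18.76)/8440 = -2.2230e-03; σ = Eε = 192000 · -2.2230e-03 = -426.8 MPa.
Wall reaction R = σ·A = -426.8·2480 = -1059000 N = -1059 kN.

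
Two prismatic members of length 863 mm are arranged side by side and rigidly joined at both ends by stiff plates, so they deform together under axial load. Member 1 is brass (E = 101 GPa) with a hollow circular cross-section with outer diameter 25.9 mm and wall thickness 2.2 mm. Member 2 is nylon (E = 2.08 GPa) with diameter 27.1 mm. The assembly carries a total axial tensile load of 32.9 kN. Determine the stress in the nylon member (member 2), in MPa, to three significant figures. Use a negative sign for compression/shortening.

A_1 = 163.8 mm².
A_2 = 576.8 mm².
Equal strain + equilibrium ⇒ each member carries load in proportion to AE: A₁E₁ = 16540000 N, A₂E₂ = 1200000 N, ΣAE = 17740000 N.
σ₂ = P·E₂/ΣAE = 32900·2080/17740000 = 3.857 MPa.

3.86 MPa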